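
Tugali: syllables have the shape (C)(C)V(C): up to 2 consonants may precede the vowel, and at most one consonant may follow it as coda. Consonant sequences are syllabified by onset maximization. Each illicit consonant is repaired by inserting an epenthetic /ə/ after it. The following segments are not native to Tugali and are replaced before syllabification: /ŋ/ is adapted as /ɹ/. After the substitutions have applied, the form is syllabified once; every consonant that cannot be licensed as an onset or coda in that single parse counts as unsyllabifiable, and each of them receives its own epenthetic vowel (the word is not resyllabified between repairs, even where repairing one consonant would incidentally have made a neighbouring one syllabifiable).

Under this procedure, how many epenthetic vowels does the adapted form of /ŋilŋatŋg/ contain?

2

After substitution the input is /ɹilɹatɹg/.
The unsyllabifiable consonants are /ɹ/, /g/; each receives one epenthetic vowel.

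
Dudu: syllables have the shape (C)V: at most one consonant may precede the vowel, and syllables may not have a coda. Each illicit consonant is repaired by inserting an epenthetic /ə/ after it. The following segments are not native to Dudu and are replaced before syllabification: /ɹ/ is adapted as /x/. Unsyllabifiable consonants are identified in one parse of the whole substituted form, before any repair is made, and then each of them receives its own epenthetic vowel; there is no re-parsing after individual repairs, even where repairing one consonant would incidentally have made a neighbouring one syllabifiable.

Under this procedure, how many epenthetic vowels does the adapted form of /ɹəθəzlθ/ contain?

3

After substitution the input is /xəθəzlθ/.
The unsyllabifiable consonants are /z/, /l/, /θ/; each receives one epenthetic vowel.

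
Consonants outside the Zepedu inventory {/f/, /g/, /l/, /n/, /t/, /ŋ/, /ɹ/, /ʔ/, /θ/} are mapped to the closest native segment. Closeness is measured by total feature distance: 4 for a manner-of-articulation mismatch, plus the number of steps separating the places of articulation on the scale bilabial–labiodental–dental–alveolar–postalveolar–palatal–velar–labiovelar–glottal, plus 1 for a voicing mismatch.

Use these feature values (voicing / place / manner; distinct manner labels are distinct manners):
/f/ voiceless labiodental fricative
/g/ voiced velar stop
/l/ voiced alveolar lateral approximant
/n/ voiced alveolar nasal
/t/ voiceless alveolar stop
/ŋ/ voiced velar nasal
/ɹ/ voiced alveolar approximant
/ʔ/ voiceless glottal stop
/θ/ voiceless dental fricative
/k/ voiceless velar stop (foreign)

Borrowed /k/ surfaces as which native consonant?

/g/ is closest: same manner (stop), place distance 0 (velar→velar), voicing differs (+1); total 1. Next closest is /ʔ/ at distance 2.

g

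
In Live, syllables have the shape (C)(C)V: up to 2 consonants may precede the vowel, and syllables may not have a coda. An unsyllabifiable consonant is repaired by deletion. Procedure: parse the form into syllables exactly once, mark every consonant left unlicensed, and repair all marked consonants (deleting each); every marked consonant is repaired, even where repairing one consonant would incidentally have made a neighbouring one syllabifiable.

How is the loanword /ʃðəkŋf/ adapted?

ʃðə

Under (C)(C)V, the unsyllabifiable consonants are /k/, /ŋ/, /f/ (no codas are permitted; onsets may contain at most 2 consonants).
Each unlicensed consonant is deleted: /k/, /ŋ/, /f/.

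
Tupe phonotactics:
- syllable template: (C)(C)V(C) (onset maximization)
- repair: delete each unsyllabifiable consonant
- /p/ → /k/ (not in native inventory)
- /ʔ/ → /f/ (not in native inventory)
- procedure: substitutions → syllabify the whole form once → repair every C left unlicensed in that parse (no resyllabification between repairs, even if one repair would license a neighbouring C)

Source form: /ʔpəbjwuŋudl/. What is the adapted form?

fkəbjwuŋud

Substitution: /ʔ/ → /f/, /p/ → /k/, giving /fkəbjwuŋudl/.
The consonants /l/ cannot be parsed into a legal (C)(C)V(C) syllable (at most one coda consonant is licensed; onsets may contain at most 2 consonants).
Each unlicensed consonant is deleted: /l/.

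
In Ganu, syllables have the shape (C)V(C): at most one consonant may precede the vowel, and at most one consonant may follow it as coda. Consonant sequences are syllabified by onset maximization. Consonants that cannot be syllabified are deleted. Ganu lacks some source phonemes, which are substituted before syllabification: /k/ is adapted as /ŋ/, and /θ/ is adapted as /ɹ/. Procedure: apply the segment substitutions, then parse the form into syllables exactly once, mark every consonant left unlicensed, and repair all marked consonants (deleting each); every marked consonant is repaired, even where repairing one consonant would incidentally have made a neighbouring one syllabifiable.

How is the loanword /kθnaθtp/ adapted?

Substitution: /k/ → /ŋ/, /θ/ → /ɹ/, giving /ŋɹnaɹtp/.
Syllabifying with onset maximization leaves /ŋ/, /ɹ/, /t/, /p/ stranded (at most one coda consonant is licensed; onsets are limited to one consonant).
Deletion applies to /ŋ/, /ɹ/, /t/, /p/.

naɹ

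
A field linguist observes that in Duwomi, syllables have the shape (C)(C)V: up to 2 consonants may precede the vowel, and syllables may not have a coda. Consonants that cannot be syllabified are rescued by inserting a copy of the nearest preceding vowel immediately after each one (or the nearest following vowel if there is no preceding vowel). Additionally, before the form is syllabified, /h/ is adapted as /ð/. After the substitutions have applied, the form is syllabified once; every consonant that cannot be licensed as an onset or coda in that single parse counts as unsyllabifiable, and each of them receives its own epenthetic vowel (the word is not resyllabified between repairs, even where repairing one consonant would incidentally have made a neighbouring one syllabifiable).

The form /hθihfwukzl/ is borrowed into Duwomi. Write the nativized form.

ðθiðifwukuzulu

Substitution: /h/ → /ð/, giving /ðθiðfwukzl/.
The consonants /ð/, /k/, /z/, /l/ cannot be parsed into a legal (C)(C)V syllable (no codas are permitted; onsets may contain at most 2 consonants).
Each unlicensed consonant becomes the onset of a new syllable: /ð/ → /ði/, /k/ → /ku/, /z/ → /zu/, /l/ → /lu/.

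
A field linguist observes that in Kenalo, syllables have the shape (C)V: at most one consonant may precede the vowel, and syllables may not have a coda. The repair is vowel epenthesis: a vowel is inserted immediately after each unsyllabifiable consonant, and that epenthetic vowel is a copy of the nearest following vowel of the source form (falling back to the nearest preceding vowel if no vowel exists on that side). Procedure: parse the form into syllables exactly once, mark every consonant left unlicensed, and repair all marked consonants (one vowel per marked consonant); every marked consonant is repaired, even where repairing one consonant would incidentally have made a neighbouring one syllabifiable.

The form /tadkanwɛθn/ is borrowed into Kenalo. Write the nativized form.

The consonants /d/, /n/, /θ/, /n/ cannot be parsed into a legal (C)V syllable (no codas are permitted; onsets are limited to one consonant).
Epenthesis after each stranded consonant: /d/ → /da/, /n/ → /nɛ/, /θ/ → /θɛ/, /n/ → /nɛ/.

tadakanɛwɛθɛnɛ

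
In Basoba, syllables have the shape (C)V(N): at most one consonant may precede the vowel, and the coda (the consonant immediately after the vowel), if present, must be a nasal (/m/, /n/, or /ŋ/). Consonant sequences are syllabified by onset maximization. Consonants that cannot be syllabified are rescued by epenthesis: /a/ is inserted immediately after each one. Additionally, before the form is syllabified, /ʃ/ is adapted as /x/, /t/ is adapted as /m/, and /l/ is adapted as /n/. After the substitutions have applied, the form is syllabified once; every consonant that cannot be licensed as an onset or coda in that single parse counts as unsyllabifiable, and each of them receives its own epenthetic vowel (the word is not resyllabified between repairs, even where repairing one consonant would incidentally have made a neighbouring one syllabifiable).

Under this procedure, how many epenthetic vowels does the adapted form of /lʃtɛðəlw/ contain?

3

After substitution the input is /nxmɛðənw/.
The unsyllabifiable consonants are /n/, /x/, /w/; each receives one epenthetic vowel.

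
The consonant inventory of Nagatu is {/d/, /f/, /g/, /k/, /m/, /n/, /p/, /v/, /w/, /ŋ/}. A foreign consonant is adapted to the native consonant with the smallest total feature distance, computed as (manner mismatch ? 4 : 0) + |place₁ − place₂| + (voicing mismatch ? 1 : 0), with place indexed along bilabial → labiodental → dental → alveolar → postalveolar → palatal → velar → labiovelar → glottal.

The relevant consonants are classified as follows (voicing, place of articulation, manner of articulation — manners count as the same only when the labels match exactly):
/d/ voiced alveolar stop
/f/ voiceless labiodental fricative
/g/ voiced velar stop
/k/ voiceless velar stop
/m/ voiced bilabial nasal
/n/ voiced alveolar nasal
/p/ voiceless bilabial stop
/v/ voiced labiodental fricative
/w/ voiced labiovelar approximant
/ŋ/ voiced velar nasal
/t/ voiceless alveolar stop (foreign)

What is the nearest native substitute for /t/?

d

/d/ is closest: same manner (stop), place distance 0 (alveolar→alveolar), voicing differs (+1); total 1. Next closest is /k/ at distance 3.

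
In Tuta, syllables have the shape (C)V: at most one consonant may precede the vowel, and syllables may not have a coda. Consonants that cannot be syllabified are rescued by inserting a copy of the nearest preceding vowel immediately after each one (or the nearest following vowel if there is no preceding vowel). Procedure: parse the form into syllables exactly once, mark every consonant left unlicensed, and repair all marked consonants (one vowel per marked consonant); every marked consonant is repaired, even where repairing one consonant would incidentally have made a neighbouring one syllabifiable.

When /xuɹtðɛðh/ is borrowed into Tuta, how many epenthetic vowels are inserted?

4

The unsyllabifiable consonants are /ɹ/, /t/, /ð/, /h/; each receives one epenthetic vowel.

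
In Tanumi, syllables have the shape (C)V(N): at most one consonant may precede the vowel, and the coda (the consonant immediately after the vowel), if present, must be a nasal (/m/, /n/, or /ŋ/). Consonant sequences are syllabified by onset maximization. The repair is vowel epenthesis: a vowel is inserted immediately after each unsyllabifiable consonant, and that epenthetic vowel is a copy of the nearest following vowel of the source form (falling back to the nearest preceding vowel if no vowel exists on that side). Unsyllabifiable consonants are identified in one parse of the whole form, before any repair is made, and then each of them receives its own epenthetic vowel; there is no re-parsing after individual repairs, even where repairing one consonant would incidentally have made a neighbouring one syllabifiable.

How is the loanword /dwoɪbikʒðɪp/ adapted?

dowoɪbikɪʒɪðɪpɪ

Syllabifying with onset maximization leaves /d/, /k/, /ʒ/, /p/ stranded (only a nasal (/m/, /n/, or /ŋ/) is licensed in coda position; onsets are limited to one consonant).
Each unlicensed consonant becomes the onset of a new syllable: /d/ → /do/, /k/ → /kɪ/, /ʒ/ → /ʒɪ/, /p/ → /pɪ/.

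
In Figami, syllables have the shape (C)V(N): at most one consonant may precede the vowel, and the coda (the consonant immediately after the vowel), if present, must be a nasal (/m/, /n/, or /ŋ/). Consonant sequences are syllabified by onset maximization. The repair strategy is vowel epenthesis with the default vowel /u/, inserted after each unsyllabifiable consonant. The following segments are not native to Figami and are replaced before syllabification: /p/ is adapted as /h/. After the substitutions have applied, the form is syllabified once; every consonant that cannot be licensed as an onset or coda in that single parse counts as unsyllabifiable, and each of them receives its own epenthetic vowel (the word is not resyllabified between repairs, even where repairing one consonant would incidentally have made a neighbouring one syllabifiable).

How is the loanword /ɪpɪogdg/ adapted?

ɪhɪogudugu

Substitution: /p/ → /h/, giving /ɪhɪogdg/.
Under (C)V(N), the unsyllabifiable consonants are /g/, /d/, /g/ (only a nasal (/m/, /n/, or /ŋ/) is licensed in coda position; onsets are limited to one consonant).
Inserting the epenthetic vowel yields /g/ → /gu/, /d/ → /du/, /g/ → /gu/.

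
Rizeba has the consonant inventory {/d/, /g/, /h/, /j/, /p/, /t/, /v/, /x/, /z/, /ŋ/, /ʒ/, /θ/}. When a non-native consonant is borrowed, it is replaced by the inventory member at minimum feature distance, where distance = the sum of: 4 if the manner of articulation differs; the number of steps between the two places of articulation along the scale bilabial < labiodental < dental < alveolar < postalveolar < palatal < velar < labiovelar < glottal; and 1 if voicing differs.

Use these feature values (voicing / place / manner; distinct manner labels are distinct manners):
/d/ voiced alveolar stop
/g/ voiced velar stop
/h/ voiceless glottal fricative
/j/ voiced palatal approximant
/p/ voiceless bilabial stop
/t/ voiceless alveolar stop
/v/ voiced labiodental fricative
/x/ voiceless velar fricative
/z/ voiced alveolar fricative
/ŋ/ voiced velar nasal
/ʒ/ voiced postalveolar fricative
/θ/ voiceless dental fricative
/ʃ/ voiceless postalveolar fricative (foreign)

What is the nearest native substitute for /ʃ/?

/ʒ/ is closest: same manner (fricative), place distance 0 (postalveolar→postalveolar), voicing differs (+1); total 1. Next closest is /x/ at distance 2.

ʒ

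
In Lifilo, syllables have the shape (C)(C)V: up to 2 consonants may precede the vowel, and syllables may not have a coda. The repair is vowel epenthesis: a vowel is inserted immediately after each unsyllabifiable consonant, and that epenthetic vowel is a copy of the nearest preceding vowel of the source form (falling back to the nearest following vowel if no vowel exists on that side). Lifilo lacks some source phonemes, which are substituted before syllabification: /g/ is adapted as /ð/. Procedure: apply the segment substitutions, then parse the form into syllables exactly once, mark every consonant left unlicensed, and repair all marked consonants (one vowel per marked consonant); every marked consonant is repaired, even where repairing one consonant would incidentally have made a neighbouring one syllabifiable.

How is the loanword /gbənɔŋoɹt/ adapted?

Substitution: /g/ → /ð/, giving /ðbənɔŋoɹt/.
The consonants /ɹ/, /t/ cannot be parsed into a legal (C)(C)V syllable (no codas are permitted; onsets may contain at most 2 consonants).
Each unlicensed consonant becomes the onset of a new syllable: /ɹ/ → /ɹo/, /t/ → /to/.

ðbənɔŋoɹoto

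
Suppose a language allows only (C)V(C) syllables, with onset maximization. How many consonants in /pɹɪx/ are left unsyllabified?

1

The consonants /p/ cannot be parsed into a legal (C)V(C) syllable (at most one coda consonant is licensed; onsets are limited to one consonant).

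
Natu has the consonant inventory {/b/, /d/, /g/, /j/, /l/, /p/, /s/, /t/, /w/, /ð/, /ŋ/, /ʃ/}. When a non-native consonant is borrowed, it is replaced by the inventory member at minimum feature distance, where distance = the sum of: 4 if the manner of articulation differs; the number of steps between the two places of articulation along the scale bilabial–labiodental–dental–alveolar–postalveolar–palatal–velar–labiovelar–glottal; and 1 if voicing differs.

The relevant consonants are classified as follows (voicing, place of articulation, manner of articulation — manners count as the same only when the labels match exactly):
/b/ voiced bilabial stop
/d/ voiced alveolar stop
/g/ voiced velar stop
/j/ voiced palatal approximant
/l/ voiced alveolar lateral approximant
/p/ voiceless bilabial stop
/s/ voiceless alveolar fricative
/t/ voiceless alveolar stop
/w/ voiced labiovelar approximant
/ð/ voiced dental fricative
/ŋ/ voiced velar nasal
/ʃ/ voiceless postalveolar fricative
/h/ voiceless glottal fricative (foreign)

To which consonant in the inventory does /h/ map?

/ʃ/ is closest: same manner (fricative), place distance 4 (glottal→postalveolar), same voicing; total 4. Next closest is /s/ at distance 5.

ʃ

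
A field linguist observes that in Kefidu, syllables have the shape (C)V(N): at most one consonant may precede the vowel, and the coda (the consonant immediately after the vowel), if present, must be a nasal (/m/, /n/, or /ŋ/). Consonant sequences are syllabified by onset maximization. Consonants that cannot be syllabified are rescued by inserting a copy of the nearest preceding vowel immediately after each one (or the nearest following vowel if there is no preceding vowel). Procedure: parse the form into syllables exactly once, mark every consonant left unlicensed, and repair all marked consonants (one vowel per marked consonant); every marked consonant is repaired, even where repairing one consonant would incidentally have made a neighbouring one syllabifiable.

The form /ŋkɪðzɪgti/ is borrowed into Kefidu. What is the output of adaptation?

Under (C)V(N), the unsyllabifiable consonants are /ŋ/, /ð/, /g/ (only a nasal (/m/, /n/, or /ŋ/) is licensed in coda position; onsets are limited to one consonant).
Inserting the epenthetic vowel yields /ŋ/ → /ŋɪ/, /ð/ → /ðɪ/, /g/ → /gɪ/.

ŋɪkɪðɪzɪgɪti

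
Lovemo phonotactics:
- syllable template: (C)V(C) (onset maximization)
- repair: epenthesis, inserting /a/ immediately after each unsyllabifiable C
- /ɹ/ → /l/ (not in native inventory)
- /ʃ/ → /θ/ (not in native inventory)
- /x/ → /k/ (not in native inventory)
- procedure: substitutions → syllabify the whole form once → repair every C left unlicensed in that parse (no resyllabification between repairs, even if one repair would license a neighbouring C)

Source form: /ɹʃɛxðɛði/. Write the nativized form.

laθɛkðɛði

Substitution: /ɹ/ → /l/, /ʃ/ → /θ/, /x/ → /k/, giving /lθɛkðɛði/.
Under (C)V(C), the unsyllabifiable consonants are /l/ (at most one coda consonant is licensed; onsets are limited to one consonant).
Inserting the epenthetic vowel yields /l/ → /la/.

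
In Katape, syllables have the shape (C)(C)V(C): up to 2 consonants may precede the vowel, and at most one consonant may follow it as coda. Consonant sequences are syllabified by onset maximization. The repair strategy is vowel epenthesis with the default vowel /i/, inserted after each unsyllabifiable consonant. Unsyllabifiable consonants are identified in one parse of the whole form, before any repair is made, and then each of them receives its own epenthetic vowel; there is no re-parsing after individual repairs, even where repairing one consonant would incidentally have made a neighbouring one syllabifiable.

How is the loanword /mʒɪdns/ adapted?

Under (C)(C)V(C), the unsyllabifiable consonants are /n/, /s/ (at most one coda consonant is licensed; onsets may contain at most 2 consonants).
Epenthesis after each stranded consonant: /n/ → /ni/, /s/ → /si/.

mʒɪdnisi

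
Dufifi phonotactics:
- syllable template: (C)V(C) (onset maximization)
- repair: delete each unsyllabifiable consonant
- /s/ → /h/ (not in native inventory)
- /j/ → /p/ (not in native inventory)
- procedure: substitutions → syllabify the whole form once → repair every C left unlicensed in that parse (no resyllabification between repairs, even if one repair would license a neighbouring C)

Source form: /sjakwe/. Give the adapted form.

pakwe

Substitution: /s/ → /h/, /j/ → /p/, giving /hpakwe/.
Syllabifying with onset maximization leaves /h/ stranded (at most one coda consonant is licensed; onsets are limited to one consonant).
Deleting the stranded consonants removes /h/.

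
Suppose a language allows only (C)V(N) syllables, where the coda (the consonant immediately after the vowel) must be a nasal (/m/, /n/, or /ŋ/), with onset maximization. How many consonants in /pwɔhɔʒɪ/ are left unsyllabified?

Under (C)V(N), the unsyllabifiable consonants are /p/ (only a nasal (/m/, /n/, or /ŋ/) is licensed in coda position; onsets are limited to one consonant).

1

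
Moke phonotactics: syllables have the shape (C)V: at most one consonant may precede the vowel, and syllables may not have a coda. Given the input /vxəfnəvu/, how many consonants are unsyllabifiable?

Under (C)V, the unsyllabifiable consonants are /v/, /f/ (no codas are permitted; onsets are limited to one consonant).

2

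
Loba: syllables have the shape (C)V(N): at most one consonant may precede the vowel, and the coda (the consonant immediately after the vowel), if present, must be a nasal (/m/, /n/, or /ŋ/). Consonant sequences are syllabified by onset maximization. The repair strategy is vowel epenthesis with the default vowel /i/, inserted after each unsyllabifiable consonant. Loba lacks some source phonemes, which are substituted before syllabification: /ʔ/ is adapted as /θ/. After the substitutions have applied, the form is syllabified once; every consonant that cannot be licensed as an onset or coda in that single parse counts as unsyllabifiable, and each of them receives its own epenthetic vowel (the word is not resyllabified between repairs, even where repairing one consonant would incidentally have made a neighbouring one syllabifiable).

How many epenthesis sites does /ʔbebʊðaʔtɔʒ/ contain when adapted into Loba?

3

After substitution the input is /θbebʊðaθtɔʒ/.
The unsyllabifiable consonants are /θ/, /θ/, /ʒ/; each receives one epenthetic vowel.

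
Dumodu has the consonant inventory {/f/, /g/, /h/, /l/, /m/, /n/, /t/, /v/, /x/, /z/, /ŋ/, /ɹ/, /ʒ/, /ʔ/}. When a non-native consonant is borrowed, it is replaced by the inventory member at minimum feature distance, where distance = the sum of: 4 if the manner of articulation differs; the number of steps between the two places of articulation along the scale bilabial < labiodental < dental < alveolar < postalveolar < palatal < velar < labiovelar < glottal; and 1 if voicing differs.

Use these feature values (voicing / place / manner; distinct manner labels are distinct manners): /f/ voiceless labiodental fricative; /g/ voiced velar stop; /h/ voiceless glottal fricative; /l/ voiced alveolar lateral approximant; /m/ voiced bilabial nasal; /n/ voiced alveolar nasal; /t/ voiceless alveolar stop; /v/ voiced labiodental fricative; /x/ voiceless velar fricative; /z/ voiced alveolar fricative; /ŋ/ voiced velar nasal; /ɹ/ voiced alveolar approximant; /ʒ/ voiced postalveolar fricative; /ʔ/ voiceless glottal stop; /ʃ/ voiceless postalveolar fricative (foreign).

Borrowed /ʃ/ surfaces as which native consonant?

/ʒ/ is closest: same manner (fricative), place distance 0 (postalveolar→postalveolar), voicing differs (+1); total 1. Next closest is /x/ at distance 2.

ʒ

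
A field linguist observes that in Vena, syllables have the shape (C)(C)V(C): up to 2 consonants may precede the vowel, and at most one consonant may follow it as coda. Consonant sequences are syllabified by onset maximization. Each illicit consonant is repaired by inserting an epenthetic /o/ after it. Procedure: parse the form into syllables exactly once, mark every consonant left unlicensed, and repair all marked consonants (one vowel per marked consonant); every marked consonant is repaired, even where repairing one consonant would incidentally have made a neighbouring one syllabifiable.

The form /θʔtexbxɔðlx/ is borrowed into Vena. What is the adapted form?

θoʔtexbxɔðloxo

Syllabifying with onset maximization leaves /θ/, /l/, /x/ stranded (at most one coda consonant is licensed; onsets may contain at most 2 consonants).
Each unlicensed consonant becomes the onset of a new syllable: /θ/ → /θo/, /l/ → /lo/, /x/ → /xo/.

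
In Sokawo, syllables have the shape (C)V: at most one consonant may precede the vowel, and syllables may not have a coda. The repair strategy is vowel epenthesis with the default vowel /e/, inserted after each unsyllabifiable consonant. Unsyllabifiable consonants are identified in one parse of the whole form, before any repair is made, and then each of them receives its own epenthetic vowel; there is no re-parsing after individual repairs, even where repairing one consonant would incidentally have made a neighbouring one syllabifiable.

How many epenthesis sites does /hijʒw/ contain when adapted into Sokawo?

The unsyllabifiable consonants are /j/, /ʒ/, /w/; each receives one epenthetic vowel.

3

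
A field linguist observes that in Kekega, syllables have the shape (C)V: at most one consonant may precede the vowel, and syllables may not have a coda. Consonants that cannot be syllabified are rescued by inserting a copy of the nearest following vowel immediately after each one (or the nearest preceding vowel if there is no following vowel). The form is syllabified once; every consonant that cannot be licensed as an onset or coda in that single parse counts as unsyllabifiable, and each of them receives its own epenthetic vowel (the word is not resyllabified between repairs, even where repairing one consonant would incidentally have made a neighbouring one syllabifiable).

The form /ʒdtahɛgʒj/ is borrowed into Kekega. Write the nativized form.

ʒadatahɛgɛʒɛjɛ

Under (C)V, the unsyllabifiable consonants are /ʒ/, /d/, /g/, /ʒ/, /j/ (no codas are permitted; onsets are limited to one consonant).
Each unlicensed consonant becomes the onset of a new syllable: /ʒ/ → /ʒa/, /d/ → /da/, /g/ → /gɛ/, /ʒ/ → /ʒɛ/, /j/ → /jɛ/.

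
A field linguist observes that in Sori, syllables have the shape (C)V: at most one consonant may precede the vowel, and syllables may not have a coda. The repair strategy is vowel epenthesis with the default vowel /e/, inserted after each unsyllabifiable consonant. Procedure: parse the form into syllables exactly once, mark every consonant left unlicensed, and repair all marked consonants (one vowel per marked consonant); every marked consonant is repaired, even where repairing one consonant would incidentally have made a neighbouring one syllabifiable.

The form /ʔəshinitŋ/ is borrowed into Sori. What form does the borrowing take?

ʔəsehiniteŋe

Under (C)V, the unsyllabifiable consonants are /s/, /t/, /ŋ/ (no codas are permitted; onsets are limited to one consonant).
Inserting the epenthetic vowel yields /s/ → /se/, /t/ → /te/, /ŋ/ → /ŋe/.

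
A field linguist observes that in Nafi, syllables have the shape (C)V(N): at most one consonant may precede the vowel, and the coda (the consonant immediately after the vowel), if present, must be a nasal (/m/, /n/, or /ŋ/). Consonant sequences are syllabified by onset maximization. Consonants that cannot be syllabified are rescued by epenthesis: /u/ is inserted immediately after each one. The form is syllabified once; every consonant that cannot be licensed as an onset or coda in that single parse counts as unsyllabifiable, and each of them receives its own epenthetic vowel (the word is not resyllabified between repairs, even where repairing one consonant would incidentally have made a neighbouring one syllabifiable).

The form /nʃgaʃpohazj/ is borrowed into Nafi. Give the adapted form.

Syllabifying with onset maximization leaves /n/, /ʃ/, /ʃ/, /z/, /j/ stranded (only a nasal (/m/, /n/, or /ŋ/) is licensed in coda position; onsets are limited to one consonant).
Each unlicensed consonant becomes the onset of a new syllable: /n/ → /nu/, /ʃ/ → /ʃu/, /ʃ/ → /ʃu/, /z/ → /zu/, /j/ → /ju/.

nuʃugaʃupohazuju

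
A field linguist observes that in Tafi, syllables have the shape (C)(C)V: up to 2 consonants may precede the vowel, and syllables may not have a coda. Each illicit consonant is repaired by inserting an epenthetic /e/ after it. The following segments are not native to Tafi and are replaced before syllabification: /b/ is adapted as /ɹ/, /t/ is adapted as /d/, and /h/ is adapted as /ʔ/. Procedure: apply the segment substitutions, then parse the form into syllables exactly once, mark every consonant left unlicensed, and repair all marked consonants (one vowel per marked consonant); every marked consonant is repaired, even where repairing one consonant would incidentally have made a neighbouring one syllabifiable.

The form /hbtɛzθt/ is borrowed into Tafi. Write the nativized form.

Substitution: /h/ → /ʔ/, /b/ → /ɹ/, /t/ → /d/, giving /ʔɹdɛzθd/.
Under (C)(C)V, the unsyllabifiable consonants are /ʔ/, /z/, /θ/, /d/ (no codas are permitted; onsets may contain at most 2 consonants).
Each unlicensed consonant becomes the onset of a new syllable: /ʔ/ → /ʔe/, /z/ → /ze/, /θ/ → /θe/, /d/ → /de/.

ʔeɹdɛzeθede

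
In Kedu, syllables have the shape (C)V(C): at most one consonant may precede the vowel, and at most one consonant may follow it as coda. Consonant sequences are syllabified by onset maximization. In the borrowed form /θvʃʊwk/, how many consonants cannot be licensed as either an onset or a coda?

3

Under (C)V(C), the unsyllabifiable consonants are /θ/, /v/, /k/ (at most one coda consonant is licensed; onsets are limited to one consonant).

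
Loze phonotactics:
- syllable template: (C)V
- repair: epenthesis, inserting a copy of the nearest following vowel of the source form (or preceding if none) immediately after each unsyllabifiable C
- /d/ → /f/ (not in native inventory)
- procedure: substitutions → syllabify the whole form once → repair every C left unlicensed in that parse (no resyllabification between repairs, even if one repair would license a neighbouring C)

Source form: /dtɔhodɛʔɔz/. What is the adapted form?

Substitution: /d/ → /f/, giving /ftɔhofɛʔɔz/.
Syllabifying with onset maximization leaves /f/, /z/ stranded (no codas are permitted; onsets are limited to one consonant).
Each unlicensed consonant becomes the onset of a new syllable: /f/ → /fɔ/, /z/ → /zɔ/.

fɔtɔhofɛʔɔzɔ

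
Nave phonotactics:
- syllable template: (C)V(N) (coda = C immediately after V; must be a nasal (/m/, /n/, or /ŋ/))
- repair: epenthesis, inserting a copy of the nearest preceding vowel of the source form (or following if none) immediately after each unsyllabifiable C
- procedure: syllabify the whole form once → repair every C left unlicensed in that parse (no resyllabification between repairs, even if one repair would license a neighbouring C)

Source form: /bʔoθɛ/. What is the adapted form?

boʔoθɛ

The consonants /b/ cannot be parsed into a legal (C)V(N) syllable (only a nasal (/m/, /n/, or /ŋ/) is licensed in coda position; onsets are limited to one consonant).
Inserting the epenthetic vowel yields /b/ → /bo/.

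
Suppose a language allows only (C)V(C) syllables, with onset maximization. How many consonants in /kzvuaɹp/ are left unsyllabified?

3

Syllabifying with onset maximization leaves /k/, /z/, /p/ stranded (at most one coda consonant is licensed; onsets are limited to one consonant).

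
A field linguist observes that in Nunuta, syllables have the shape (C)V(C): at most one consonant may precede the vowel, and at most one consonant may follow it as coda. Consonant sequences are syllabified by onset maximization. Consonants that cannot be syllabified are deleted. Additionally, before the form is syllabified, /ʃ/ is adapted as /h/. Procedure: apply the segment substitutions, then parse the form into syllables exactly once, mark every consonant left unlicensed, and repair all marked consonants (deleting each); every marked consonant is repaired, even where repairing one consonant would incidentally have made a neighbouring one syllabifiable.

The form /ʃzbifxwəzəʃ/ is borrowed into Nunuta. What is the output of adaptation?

Substitution: /ʃ/ → /h/, giving /hzbifxwəzəh/.
The consonants /h/, /z/, /x/ cannot be parsed into a legal (C)V(C) syllable (at most one coda consonant is licensed; onsets are limited to one consonant).
Deleting the stranded consonants removes /h/, /z/, /x/.

bifwəzəh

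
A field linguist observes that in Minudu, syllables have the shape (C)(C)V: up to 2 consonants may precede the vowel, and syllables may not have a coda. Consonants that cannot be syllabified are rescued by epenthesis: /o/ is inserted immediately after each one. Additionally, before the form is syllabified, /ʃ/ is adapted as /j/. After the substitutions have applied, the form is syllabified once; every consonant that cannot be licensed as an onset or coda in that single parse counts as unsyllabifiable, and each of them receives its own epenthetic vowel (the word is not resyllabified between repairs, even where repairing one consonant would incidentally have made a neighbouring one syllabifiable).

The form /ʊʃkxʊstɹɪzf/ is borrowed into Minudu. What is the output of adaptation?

ʊjokxʊsotɹɪzofo

Substitution: /ʃ/ → /j/, giving /ʊjkxʊstɹɪzf/.
The consonants /j/, /s/, /z/, /f/ cannot be parsed into a legal (C)(C)V syllable (no codas are permitted; onsets may contain at most 2 consonants).
Epenthesis after each stranded consonant: /j/ → /jo/, /s/ → /so/, /z/ → /zo/, /f/ → /fo/.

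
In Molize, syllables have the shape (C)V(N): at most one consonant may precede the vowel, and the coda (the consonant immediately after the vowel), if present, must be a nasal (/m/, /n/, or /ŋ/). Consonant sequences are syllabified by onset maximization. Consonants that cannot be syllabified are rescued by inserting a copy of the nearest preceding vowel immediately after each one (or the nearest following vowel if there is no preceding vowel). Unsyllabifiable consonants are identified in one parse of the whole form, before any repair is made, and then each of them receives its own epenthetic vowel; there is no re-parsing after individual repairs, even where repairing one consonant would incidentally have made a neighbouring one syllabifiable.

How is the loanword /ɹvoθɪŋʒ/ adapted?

ɹovoθɪŋʒɪ

Syllabifying with onset maximization leaves /ɹ/, /ʒ/ stranded (only a nasal (/m/, /n/, or /ŋ/) is licensed in coda position; onsets are limited to one consonant).
Epenthesis after each stranded consonant: /ɹ/ → /ɹo/, /ʒ/ → /ʒɪ/.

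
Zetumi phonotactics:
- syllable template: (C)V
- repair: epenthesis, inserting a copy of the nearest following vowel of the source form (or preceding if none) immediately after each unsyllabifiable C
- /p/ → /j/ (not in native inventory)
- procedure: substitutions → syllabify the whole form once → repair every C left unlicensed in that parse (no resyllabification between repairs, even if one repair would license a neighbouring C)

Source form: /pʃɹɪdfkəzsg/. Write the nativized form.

jɪʃɪɹɪdəfəkəzəsəgə

Substitution: /p/ → /j/, giving /jʃɹɪdfkəzsg/.
The consonants /j/, /ʃ/, /d/, /f/, /z/, /s/, /g/ cannot be parsed into a legal (C)V syllable (no codas are permitted; onsets are limited to one consonant).
Epenthesis after each stranded consonant: /j/ → /jɪ/, /ʃ/ → /ʃɪ/, /d/ → /də/, /f/ → /fə/, /z/ → /zə/, /s/ → /sə/, /g/ → /gə/.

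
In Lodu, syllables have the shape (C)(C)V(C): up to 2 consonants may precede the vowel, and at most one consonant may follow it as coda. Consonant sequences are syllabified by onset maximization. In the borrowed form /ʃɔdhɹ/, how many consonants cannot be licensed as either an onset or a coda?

Under (C)(C)V(C), the unsyllabifiable consonants are /h/, /ɹ/ (at most one coda consonant is licensed; onsets may contain at most 2 consonants).

2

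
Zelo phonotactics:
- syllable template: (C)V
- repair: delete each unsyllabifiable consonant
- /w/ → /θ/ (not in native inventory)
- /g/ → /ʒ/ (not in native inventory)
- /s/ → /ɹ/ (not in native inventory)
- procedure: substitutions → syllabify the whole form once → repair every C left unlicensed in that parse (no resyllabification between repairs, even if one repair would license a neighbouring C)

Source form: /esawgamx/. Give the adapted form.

Substitution: /s/ → /ɹ/, /w/ → /θ/, /g/ → /ʒ/, giving /eɹaθʒamx/.
Under (C)V, the unsyllabifiable consonants are /θ/, /m/, /x/ (no codas are permitted; onsets are limited to one consonant).
Deletion applies to /θ/, /m/, /x/.

eɹaʒa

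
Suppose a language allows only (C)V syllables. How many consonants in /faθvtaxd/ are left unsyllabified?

4

Under (C)V, the unsyllabifiable consonants are /θ/, /v/, /x/, /d/ (no codas are permitted; onsets are limited to one consonant).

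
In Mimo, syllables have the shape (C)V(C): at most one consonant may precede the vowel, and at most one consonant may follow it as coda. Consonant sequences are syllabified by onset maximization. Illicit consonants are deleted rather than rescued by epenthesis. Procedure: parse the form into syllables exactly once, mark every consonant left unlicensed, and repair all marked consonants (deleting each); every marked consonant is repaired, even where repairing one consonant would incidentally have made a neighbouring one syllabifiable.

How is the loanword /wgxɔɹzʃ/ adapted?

The consonants /w/, /g/, /z/, /ʃ/ cannot be parsed into a legal (C)V(C) syllable (at most one coda consonant is licensed; onsets are limited to one consonant).
Deleting the stranded consonants removes /w/, /g/, /z/, /ʃ/.

xɔɹ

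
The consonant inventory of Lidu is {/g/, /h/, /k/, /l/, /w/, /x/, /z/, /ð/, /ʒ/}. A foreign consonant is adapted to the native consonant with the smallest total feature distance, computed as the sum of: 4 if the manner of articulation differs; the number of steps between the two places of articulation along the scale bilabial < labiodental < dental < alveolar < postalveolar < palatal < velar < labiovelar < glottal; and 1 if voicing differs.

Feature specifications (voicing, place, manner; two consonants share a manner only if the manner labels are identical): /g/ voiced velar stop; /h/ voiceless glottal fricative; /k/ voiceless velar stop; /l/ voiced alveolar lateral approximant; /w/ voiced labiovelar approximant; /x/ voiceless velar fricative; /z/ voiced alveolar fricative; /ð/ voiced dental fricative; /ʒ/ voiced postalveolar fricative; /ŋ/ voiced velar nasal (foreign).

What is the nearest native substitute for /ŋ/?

g

/g/ is closest: manner differs (nasal→stop, +4), place distance 0 (velar→velar), same voicing; total 4. Next closest is /k/ at distance 5.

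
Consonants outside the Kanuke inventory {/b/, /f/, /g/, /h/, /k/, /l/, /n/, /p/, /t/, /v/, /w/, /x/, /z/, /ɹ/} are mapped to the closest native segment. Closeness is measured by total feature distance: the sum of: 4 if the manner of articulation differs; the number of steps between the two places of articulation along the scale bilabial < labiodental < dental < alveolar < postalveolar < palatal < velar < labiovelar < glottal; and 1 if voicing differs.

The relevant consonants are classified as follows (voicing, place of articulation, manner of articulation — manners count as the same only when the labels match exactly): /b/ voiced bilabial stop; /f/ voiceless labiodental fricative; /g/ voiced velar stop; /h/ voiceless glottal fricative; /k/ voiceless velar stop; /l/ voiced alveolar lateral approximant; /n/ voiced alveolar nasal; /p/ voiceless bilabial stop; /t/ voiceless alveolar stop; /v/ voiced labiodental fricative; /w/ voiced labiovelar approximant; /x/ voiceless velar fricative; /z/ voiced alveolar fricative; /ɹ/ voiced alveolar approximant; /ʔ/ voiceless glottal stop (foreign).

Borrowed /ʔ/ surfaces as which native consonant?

/k/ is closest: same manner (stop), place distance 2 (glottal→velar), same voicing; total 2. Next closest is /g/ at distance 3.

k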